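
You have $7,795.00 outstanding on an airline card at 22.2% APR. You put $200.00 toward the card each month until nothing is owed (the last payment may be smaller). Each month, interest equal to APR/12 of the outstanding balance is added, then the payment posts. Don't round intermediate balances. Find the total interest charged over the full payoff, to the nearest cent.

Monthly rate r = 22.2%/12 = 1.85% = 0.0185.
Payoff takes n = ⌈−ln(1 − rB₀/P)/ln(1+r)⌉ = ⌈69.646⌉ = 70 payments; the last is $129.62.
Total paid = 69·$200.00 + $129.62 = $13,929.62.
Total interest = total paid − principal = $13,929.62 − $7,795.00 = $6,134.62.

$6,134.62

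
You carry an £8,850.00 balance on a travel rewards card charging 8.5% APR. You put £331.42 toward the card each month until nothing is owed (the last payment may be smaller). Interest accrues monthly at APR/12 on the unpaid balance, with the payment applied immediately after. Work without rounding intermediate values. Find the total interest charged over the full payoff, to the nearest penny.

£995.13

Monthly rate r = 8.5%/12 = 0.708333% = 0.00708333.
Payoff takes n = ⌈−ln(1 − rB₀/P)/ln(1+r)⌉ = ⌈29.705⌉ = 30 payments; the last is £233.95.
Total paid = 29·£331.42 + £233.95 = £9,845.13.
Total interest = total paid − principal = £9,845.13 − £8,850.00 = £995.13.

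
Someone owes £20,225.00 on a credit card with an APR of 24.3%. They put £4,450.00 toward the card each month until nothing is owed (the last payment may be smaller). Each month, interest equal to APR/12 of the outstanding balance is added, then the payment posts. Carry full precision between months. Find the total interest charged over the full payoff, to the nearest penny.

Monthly rate r = 24.3%/12 = 2.025% = 0.02025.
Payoff takes n = ⌈−ln(1 − rB₀/P)/ln(1+r)⌉ = ⌈4.816⌉ = 5 payments; the last is £3,637.85.
Total paid = 4·£4,450.00 + £3,637.85 = £21,437.85.
Total interest = total paid − principal = £21,437.85 − £20,225.00 = £1,212.85.

£1,212.85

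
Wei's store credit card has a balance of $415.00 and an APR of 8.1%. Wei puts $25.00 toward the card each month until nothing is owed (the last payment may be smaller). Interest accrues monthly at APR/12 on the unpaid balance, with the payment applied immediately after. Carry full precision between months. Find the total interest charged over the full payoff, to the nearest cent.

Monthly rate r = 8.1%/12 = 0.675% = 0.00675.
Payoff takes n = ⌈−ln(1 − rB₀/P)/ln(1+r)⌉ = ⌈17.665⌉ = 18 payments; the last is $16.65.
Total paid = 17·$25.00 + $16.65 = $441.65.
Total interest = total paid − principal = $441.65 − $415.00 = $26.65.

$26.65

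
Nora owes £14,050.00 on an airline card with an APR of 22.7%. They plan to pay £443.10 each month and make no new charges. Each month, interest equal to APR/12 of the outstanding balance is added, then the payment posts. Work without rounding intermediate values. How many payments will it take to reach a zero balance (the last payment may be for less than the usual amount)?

49 months

Monthly rate r = 22.7%/12 = 1.89167% = 0.0189167.
Recurrence: B ← B·(1+r) − £443.10.
Month 1: interest £265.78; balance after payment £13,872.68.
Month 2: interest £262.42; balance after payment £13,692.00.
Closed form: n = −ln(1 − rB₀/P)/ln(1+r) = −ln(0.40018)/ln(1.01892) ≈ 48.871, so the balance reaches zero during payment 49.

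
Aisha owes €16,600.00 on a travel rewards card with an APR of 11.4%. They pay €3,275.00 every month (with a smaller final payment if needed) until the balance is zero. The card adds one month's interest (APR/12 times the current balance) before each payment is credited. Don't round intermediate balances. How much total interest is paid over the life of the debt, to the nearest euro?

€496

Monthly rate r = 11.4%/12 = 0.95% = 0.0095.
Payoff takes n = ⌈−ln(1 − rB₀/P)/ln(1+r)⌉ = ⌈5.219⌉ = 6 payments; the last is €721.32.
Total paid = 5·€3,275.00 + €721.32 = €17,096.32.
Total interest = total paid − principal = €17,096.32 − €16,600.00 = €496.32.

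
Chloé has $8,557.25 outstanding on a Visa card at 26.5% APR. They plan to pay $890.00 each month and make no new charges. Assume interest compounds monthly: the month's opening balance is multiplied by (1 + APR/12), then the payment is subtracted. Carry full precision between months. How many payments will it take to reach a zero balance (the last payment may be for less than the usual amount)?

Monthly rate r = 26.5%/12 = 2.20833% = 0.0220833.
Recurrence: B ← B·(1+r) − $890.00.
Month 1: interest $188.97; balance after payment $7,856.22.
Month 2: interest $173.49; balance after payment $7,139.71.
Closed form: n = −ln(1 − rB₀/P)/ln(1+r) = −ln(0.78767)/ln(1.02208) ≈ 10.927, so the balance reaches zero during payment 11.

11 months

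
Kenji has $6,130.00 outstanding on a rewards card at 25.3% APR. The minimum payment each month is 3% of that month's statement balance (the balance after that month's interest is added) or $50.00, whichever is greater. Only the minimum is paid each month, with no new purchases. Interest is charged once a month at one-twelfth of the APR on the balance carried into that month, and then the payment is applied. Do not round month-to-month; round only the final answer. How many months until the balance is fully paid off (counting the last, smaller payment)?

Monthly rate r = 25.3%/12 = 2.10833% = 0.0210833.
While 3% of the post-interest balance exceeds $50.00, each month B ← (B·(1+r))·(1 − 0.03), i.e. B shrinks by the factor (1+r)·0.97 = 0.99045.
This holds for months 1–138. Entering month 139 the balance is $1,630.81; 3% of the post-interest balance is now below $50.00, so the flat $50.00 minimum applies from here.
From month 139 a fixed $50.00 at rate r clears $1,630.81 in 56 more payments. Total: 138 + 56 = 194 months.

194 months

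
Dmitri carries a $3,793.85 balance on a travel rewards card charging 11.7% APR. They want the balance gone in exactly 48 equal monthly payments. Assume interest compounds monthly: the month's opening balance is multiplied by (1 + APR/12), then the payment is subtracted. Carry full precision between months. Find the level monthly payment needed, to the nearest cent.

$99.35

Monthly rate r = 11.7%/12 = 0.975% = 0.00975.
Level-payment amortization: P = B₀·r / (1 − (1+r)^(−n)) = 3793.85·0.00975 / (1 − 1.00975^(−48)).
Denominator 1 − (1+r)^(−48) = 0.372325289.
P = 36.99 / 0.372325289 ≈ 99.35.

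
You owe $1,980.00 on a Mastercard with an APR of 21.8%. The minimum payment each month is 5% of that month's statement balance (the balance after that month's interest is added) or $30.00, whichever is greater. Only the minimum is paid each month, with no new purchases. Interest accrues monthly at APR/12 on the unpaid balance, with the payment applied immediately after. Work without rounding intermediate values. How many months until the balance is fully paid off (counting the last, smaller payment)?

Monthly rate r = 21.8%/12 = 1.81667% = 0.0181667.
While 5% of the post-interest balance exceeds $30.00, each month B ← (B·(1+r))·(1 − 0.05), i.e. B shrinks by the factor (1+r)·0.95 = 0.96726.
This holds for months 1–37. Entering month 38 the balance is $577.75; 5% of the post-interest balance is now below $30.00, so the flat $30.00 minimum applies from here.
From month 38 a fixed $30.00 at rate r clears $577.75 in 24 more payments. Total: 37 + 24 = 61 months.

61 months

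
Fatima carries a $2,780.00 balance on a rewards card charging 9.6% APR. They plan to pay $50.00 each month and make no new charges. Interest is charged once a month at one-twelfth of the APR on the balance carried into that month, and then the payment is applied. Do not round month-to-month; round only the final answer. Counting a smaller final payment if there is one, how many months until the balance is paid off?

74 months

Monthly rate r = 9.6%/12 = 0.8% = 0.008.
Recurrence: B ← B·(1+r) − $50.00.
Month 1: interest $22.24; balance after payment $2,752.24.
Month 2: interest $22.02; balance after payment $2,724.26.
Closed form: n = −ln(1 − rB₀/P)/ln(1+r) = −ln(0.5552)/ln(1.008) ≈ 73.847, so the balance reaches zero during payment 74.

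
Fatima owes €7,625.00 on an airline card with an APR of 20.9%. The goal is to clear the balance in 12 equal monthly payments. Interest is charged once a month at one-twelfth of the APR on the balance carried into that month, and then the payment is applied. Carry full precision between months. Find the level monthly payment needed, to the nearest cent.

€709.63

Monthly rate r = 20.9%/12 = 1.74167% = 0.0174167.
Level-payment amortization: P = B₀·r / (1 − (1+r)^(−n)) = 7625.00·0.0174167 / (1 − 1.01742^(−12)).
Denominator 1 − (1+r)^(−12) = 0.187143603.
P = 132.802 / 0.187143603 ≈ 709.63.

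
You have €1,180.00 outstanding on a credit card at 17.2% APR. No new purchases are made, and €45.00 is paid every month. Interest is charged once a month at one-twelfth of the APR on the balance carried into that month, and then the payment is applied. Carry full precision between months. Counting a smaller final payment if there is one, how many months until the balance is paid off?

34 payments

Monthly rate r = 17.2%/12 = 1.43333% = 0.0143333.
Recurrence: B ← B·(1+r) − €45.00.
Month 1: interest €16.91; balance after payment €1,151.91.
Month 2: interest €16.51; balance after payment €1,123.42.
Closed form: n = −ln(1 − rB₀/P)/ln(1+r) = −ln(0.62415)/ln(1.01433) ≈ 33.121, so the balance reaches zero during payment 34.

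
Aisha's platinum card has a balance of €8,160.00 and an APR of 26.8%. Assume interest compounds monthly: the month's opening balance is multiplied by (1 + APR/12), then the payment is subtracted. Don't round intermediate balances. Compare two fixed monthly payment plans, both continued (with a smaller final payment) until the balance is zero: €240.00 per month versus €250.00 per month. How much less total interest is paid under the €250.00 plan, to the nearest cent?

Monthly rate r = 26.8%/12 = 2.23333% = 0.0223333.
At €240.00/mo: n = ⌈−ln(1 − rB₀/P)/ln(1+r)⌉ = 65 payments (last €117.32); total interest = total paid − €8,160.00 = €7,317.32.
At €250.00/mo: 60 payments (last €26.53); total interest €6,616.53.
Interest saved = €7,317.32 − €6,616.53 = €700.79.

€700.79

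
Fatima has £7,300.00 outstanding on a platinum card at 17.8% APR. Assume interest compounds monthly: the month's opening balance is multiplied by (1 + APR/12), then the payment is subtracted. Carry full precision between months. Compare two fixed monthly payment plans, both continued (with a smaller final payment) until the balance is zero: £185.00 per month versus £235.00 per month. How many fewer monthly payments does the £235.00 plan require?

18 fewer payments

Monthly rate r = 17.8%/12 = 1.48333% = 0.0148333.
At £185.00/mo: n = ⌈−ln(1 − rB₀/P)/ln(1+r)⌉ = 60 payments (last £144.69); total interest = total paid − £7,300.00 = £3,759.69.
At £235.00/mo: 42 payments (last £222.44); total interest £2,557.44.
Payments saved = 60 − 42 = 18.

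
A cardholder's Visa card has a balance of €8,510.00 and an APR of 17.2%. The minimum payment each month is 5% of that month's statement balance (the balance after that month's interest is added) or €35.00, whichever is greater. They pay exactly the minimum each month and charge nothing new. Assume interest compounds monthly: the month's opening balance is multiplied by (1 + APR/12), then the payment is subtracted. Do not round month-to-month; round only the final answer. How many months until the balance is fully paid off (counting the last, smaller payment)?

92 months

Monthly rate r = 17.2%/12 = 1.43333% = 0.0143333.
While 5% of the post-interest balance exceeds €35.00, each month B ← (B·(1+r))·(1 − 0.05), i.e. B shrinks by the factor (1+r)·0.95 = 0.96362.
This holds for months 1–68. Entering month 69 the balance is €684.58; 5% of the post-interest balance is now below €35.00, so the flat €35.00 minimum applies from here.
From month 69 a fixed €35.00 at rate r clears €684.58 in 24 more payments. Total: 68 + 24 = 92 months.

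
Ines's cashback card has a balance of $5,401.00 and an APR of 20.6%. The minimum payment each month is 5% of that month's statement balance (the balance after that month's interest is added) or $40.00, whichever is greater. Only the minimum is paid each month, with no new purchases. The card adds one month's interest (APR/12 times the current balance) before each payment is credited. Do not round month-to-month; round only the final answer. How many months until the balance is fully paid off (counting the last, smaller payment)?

Monthly rate r = 20.6%/12 = 1.71667% = 0.0171667.
While 5% of the post-interest balance exceeds $40.00, each month B ← (B·(1+r))·(1 − 0.05), i.e. B shrinks by the factor (1+r)·0.95 = 0.96631.
This holds for months 1–57. Entering month 58 the balance is $765.72; 5% of the post-interest balance is now below $40.00, so the flat $40.00 minimum applies from here.
From month 58 a fixed $40.00 at rate r clears $765.72 in 24 more payments. Total: 57 + 24 = 81 months.

81 months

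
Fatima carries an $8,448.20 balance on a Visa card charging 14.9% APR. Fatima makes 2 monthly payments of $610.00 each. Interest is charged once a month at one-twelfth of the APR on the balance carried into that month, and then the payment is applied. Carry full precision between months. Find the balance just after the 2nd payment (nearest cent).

$7,431.73

Monthly rate r = 14.9%/12 = 1.24167% = 0.0124167.
Each month: B ← B·(1+r) − $610.00.
Month 1: interest $104.90; balance after payment $7,943.10.
Month 2: interest $98.63; balance after payment $7,431.73.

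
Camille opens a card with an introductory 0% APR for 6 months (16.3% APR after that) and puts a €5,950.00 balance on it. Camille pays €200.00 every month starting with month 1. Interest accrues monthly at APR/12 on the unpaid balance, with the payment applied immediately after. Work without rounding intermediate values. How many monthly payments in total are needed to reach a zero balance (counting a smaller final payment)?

35 payments

Promo months 1–6 at r₀ = 0%/12 = 0; months 7+ at r₁ = 16.3%/12 = 0.0135833.
After month 6 (no interest yet): B = €5,950.00 − 6·€200.00 = €4,750.00.
Then at r₁ with €200.00/mo: n₂ = −ln(1 − r₁·B/P)/ln(1+r₁) ≈ 28.87 → 29 more payments.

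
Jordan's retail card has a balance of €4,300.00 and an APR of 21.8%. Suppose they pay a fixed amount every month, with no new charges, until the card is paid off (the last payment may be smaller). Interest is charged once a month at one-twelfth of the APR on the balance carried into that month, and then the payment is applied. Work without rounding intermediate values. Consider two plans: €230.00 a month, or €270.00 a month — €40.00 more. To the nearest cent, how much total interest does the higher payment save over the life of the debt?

€179.33

Monthly rate r = 21.8%/12 = 1.81667% = 0.0181667.
At €230.00/mo: n = ⌈−ln(1 − rB₀/P)/ln(1+r)⌉ = 24 payments (last €11.38); total interest = total paid − €4,300.00 = €1,001.38.
At €270.00/mo: 19 payments (last €262.05); total interest €822.05.
Interest saved = €1,001.38 − €822.05 = €179.33.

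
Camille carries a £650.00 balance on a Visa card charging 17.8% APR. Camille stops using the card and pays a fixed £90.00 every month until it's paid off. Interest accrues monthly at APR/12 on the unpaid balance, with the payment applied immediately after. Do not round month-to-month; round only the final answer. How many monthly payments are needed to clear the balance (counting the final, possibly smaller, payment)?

8 payments

Monthly rate r = 17.8%/12 = 1.48333% = 0.0148333.
Recurrence: B ← B·(1+r) − £90.00.
Month 1: interest £9.64; balance after payment £569.64.
Month 2: interest £8.45; balance after payment £488.09.
Closed form: n = −ln(1 − rB₀/P)/ln(1+r) = −ln(0.89287)/ln(1.01483) ≈ 7.696, so the balance reaches zero during payment 8.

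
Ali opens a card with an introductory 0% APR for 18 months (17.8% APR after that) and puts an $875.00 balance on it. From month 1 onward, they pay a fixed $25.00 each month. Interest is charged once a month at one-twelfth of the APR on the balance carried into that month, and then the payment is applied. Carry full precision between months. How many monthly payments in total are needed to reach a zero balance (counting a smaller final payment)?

Promo months 1–18 at r₀ = 0%/12 = 0; months 19+ at r₁ = 17.8%/12 = 0.0148333.
After month 18 (no interest yet): B = $875.00 − 18·$25.00 = $425.00.
Then at r₁ with $25.00/mo: n₂ = −ln(1 − r₁·B/P)/ln(1+r₁) ≈ 19.73 → 20 more payments.

38 months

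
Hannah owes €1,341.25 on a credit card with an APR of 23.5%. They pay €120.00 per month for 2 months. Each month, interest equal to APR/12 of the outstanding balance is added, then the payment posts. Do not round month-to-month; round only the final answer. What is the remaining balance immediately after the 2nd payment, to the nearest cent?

€1,151.95

Monthly rate r = 23.5%/12 = 1.95833% = 0.0195833.
Each month: B ← B·(1+r) − €120.00.
Month 1: interest €26.27; balance after payment €1,247.52.
Month 2: interest €24.43; balance after payment €1,151.95.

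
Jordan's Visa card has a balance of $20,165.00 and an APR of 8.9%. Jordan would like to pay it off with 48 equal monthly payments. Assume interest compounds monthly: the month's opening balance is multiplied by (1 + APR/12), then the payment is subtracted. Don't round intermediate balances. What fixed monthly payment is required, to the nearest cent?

$500.85

Monthly rate r = 8.9%/12 = 0.741667% = 0.00741667.
Level-payment amortization: P = B₀·r / (1 − (1+r)^(−n)) = 20165.00·0.00741667 / (1 − 1.00742^(−48)).
Denominator 1 − (1+r)^(−48) = 0.298606582.
P = 149.557 / 0.298606582 ≈ 500.85.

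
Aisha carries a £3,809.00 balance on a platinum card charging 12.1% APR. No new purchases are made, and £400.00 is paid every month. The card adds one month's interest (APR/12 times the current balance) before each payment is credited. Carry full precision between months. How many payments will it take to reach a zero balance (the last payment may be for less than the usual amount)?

Monthly rate r = 12.1%/12 = 1.00833% = 0.0100833.
Recurrence: B ← B·(1+r) − £400.00.
Month 1: interest £38.41; balance after payment £3,447.41.
Month 2: interest £34.76; balance after payment £3,082.17.
Closed form: n = −ln(1 − rB₀/P)/ln(1+r) = −ln(0.90398)/ln(1.01008) ≈ 10.062, so the balance reaches zero during payment 11.

11 payments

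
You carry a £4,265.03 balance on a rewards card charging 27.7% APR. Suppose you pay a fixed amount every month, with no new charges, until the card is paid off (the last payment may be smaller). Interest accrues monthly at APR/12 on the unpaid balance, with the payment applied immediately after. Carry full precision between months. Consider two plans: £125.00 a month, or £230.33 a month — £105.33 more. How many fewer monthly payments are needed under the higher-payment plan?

Monthly rate r = 27.7%/12 = 2.30833% = 0.0230833.
At £125.00/mo: n = ⌈−ln(1 − rB₀/P)/ln(1+r)⌉ = 68 payments (last £111.45); total interest = total paid − £4,265.03 = £4,221.42.
At £230.33/mo: 25 payments (last £100.83); total interest £1,363.72.
Payments saved = 68 − 25 = 43.

43 fewer payments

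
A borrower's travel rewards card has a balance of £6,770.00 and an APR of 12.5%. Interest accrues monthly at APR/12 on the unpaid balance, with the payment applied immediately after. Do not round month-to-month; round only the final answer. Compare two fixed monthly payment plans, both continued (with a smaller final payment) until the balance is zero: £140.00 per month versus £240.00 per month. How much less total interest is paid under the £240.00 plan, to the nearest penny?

£1,407.60

Monthly rate r = 12.5%/12 = 1.04167% = 0.0104167.
At £140.00/mo: n = ⌈−ln(1 − rB₀/P)/ln(1+r)⌉ = 68 payments (last £85.40); total interest = total paid − £6,770.00 = £2,695.40.
At £240.00/mo: 34 payments (last £137.80); total interest £1,287.80.
Interest saved = £2,695.40 − £1,287.80 = £1,407.60.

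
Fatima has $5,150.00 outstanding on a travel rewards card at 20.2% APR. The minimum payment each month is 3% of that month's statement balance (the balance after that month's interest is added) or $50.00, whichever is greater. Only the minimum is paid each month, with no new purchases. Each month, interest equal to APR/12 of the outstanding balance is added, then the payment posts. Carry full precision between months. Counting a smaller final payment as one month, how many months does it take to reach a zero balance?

Monthly rate r = 20.2%/12 = 1.68333% = 0.0168333.
While 3% of the post-interest balance exceeds $50.00, each month B ← (B·(1+r))·(1 − 0.03), i.e. B shrinks by the factor (1+r)·0.97 = 0.98633.
This holds for months 1–84. Entering month 85 the balance is $1,620.37; 3% of the post-interest balance is now below $50.00, so the flat $50.00 minimum applies from here.
From month 85 a fixed $50.00 at rate r clears $1,620.37 in 48 more payments. Total: 84 + 48 = 132 months.

132 months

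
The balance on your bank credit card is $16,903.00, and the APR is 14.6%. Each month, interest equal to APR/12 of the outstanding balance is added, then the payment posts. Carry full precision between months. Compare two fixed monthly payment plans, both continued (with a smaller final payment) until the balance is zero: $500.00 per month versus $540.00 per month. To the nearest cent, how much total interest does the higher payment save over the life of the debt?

Monthly rate r = 14.6%/12 = 1.21667% = 0.0121667.
At $500.00/mo: n = ⌈−ln(1 − rB₀/P)/ln(1+r)⌉ = 44 payments (last $407.28); total interest = total paid − $16,903.00 = $5,004.28.
At $540.00/mo: 40 payments (last $346.97); total interest $4,503.97.
Interest saved = $5,004.28 − $4,503.97 = $500.31.

$500.31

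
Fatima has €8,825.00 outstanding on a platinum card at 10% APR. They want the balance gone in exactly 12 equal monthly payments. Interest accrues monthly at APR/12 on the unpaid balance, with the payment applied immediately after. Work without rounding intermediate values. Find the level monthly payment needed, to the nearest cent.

Monthly rate r = 10%/12 = 0.833333% = 0.00833333.
Level-payment amortization: P = B₀·r / (1 − (1+r)^(−n)) = 8825.00·0.00833333 / (1 − 1.00833^(−12)).
Denominator 1 − (1+r)^(−12) = 0.0947875702.
P = 73.5417 / 0.0947875702 ≈ 775.86.

€775.86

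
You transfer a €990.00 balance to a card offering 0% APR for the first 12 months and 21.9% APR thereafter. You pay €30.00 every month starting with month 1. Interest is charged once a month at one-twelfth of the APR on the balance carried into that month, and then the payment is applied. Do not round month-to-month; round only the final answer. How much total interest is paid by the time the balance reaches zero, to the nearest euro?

€172

Promo months 1–12 at r₀ = 0%/12 = 0; months 13+ at r₁ = 21.9%/12 = 0.01825.
After month 12 (no interest yet): B = €990.00 − 12·€30.00 = €630.00.
Then at r₁ with €30.00/mo: n₂ = −ln(1 − r₁·B/P)/ln(1+r₁) ≈ 26.72 → 27 more payments.
Total paid = 38·€30.00 + €21.73 = €1,161.73; interest = €1,161.73 − €990.00 = €171.73.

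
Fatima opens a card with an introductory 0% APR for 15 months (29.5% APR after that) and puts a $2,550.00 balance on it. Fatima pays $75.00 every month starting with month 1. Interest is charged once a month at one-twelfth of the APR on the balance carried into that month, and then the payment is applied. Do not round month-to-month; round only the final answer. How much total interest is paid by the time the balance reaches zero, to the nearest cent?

$518.75

Promo months 1–15 at r₀ = 0%/12 = 0; months 16+ at r₁ = 29.5%/12 = 0.0245833.
After month 15 (no interest yet): B = $2,550.00 − 15·$75.00 = $1,425.00.
Then at r₁ with $75.00/mo: n₂ = −ln(1 − r₁·B/P)/ln(1+r₁) ≈ 25.92 → 26 more payments.
Total paid = 40·$75.00 + $68.75 = $3,068.75; interest = $3,068.75 − $2,550.00 = $518.75.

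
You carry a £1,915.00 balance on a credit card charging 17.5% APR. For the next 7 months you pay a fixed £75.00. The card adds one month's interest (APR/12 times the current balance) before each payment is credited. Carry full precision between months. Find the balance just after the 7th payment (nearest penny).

£1,570.72

Monthly rate r = 17.5%/12 = 1.45833% = 0.0145833.
Each month: B ← B·(1+r) − £75.00.
Month 1: interest £27.93; balance after payment £1,867.93.
Month 2: interest £27.24; balance after payment £1,820.17.
Month 3: interest £26.54; balance after payment £1,771.71.
Month 4: interest £25.84; balance after payment £1,722.55.
Month 5: interest £25.12; balance after payment £1,672.67.
Month 6: interest £24.39; balance after payment £1,622.06.
Month 7: interest £23.66; balance after payment £1,570.72.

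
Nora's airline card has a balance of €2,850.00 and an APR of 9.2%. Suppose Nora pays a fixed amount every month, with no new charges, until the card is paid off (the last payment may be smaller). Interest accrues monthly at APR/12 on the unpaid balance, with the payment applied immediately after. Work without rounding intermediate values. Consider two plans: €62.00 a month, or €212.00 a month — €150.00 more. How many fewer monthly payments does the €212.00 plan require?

Monthly rate r = 9.2%/12 = 0.766667% = 0.00766667.
At €62.00/mo: n = ⌈−ln(1 − rB₀/P)/ln(1+r)⌉ = 57 payments (last €55.35); total interest = total paid − €2,850.00 = €677.35.
At €212.00/mo: 15 payments (last €51.47); total interest €169.47.
Payments saved = 57 − 15 = 42.

42 fewer payments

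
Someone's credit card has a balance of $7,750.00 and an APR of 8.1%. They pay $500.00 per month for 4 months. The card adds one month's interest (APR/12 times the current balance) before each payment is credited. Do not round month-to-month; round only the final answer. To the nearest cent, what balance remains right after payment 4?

$5,941.04

Monthly rate r = 8.1%/12 = 0.675% = 0.00675.
Each month: B ← B·(1+r) − $500.00.
Month 1: interest $52.31; balance after payment $7,302.31.
Month 2: interest $49.29; balance after payment $6,851.60.
Month 3: interest $46.25; balance after payment $6,397.85.
Month 4: interest $43.19; balance after payment $5,941.04.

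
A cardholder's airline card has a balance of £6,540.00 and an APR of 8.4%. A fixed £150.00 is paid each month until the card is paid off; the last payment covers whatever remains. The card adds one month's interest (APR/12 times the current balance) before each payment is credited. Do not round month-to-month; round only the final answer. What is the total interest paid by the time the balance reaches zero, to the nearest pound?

Monthly rate r = 8.4%/12 = 0.7% = 0.007.
Payoff takes n = ⌈−ln(1 − rB₀/P)/ln(1+r)⌉ = ⌈52.201⌉ = 53 payments; the last is £30.17.
Total paid = 52·£150.00 + £30.17 = £7,830.17.
Total interest = total paid − principal = £7,830.17 − £6,540.00 = £1,290.17.

£1,290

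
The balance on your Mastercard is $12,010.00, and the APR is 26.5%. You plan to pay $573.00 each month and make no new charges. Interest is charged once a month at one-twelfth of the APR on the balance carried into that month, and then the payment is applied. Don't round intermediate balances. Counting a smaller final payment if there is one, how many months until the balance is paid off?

29 months

Monthly rate r = 26.5%/12 = 2.20833% = 0.0220833.
Recurrence: B ← B·(1+r) − $573.00.
Month 1: interest $265.22; balance after payment $11,702.22.
Month 2: interest $258.42; balance after payment $11,387.64.
Closed form: n = −ln(1 − rB₀/P)/ln(1+r) = −ln(0.53714)/ln(1.02208) ≈ 28.453, so the balance reaches zero during payment 29.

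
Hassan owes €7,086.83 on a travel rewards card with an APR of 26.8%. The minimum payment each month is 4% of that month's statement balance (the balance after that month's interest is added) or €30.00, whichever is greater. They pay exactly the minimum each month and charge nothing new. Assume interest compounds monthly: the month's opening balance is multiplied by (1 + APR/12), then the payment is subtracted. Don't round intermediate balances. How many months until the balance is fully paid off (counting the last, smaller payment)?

Monthly rate r = 26.8%/12 = 2.23333% = 0.0223333.
While 4% of the post-interest balance exceeds €30.00, each month B ← (B·(1+r))·(1 − 0.04), i.e. B shrinks by the factor (1+r)·0.96 = 0.98144.
This holds for months 1–122. Entering month 123 the balance is €720.83; 4% of the post-interest balance is now below €30.00, so the flat €30.00 minimum applies from here.
From month 123 a fixed €30.00 at rate r clears €720.83 in 35 more payments. Total: 122 + 35 = 157 months.

157 months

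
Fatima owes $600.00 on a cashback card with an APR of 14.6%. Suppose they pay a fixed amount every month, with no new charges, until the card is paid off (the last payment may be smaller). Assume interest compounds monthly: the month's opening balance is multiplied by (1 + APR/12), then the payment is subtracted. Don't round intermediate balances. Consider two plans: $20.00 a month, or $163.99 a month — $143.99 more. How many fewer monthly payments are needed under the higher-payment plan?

34 fewer payments

Monthly rate r = 14.6%/12 = 1.21667% = 0.0121667.
At $20.00/mo: n = ⌈−ln(1 − rB₀/P)/ln(1+r)⌉ = 38 payments (last $11.08); total interest = total paid − $600.00 = $151.08.
At $163.99/mo: 4 payments (last $125.70); total interest $17.67.
Payments saved = 38 − 4 = 34.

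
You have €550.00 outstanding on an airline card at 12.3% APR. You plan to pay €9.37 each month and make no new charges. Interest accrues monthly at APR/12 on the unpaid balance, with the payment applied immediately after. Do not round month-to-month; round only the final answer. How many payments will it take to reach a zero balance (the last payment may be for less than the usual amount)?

91 payments

Monthly rate r = 12.3%/12 = 1.025% = 0.01025.
Recurrence: B ← B·(1+r) − €9.37.
Month 1: interest €5.64; balance after payment €546.27.
Month 2: interest €5.60; balance after payment €542.50.
Closed form: n = −ln(1 − rB₀/P)/ln(1+r) = −ln(0.39835)/ln(1.01025) ≈ 90.258, so the balance reaches zero during payment 91.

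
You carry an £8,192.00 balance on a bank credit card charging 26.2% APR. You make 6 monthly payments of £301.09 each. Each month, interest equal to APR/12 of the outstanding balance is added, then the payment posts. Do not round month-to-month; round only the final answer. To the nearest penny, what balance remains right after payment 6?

£7,417.40

Monthly rate r = 26.2%/12 = 2.18333% = 0.0218333.
Each month: B ← B·(1+r) − £301.09.
Month 1: interest £178.86; balance after payment £8,069.77.
Month 2: interest £176.19; balance after payment £7,944.87.
Month 3: interest £173.46; balance after payment £7,817.24.
Month 4: interest £170.68; balance after payment £7,686.83.
Month 5: interest £167.83; balance after payment £7,553.57.
Month 6: interest £164.92; balance after payment £7,417.40.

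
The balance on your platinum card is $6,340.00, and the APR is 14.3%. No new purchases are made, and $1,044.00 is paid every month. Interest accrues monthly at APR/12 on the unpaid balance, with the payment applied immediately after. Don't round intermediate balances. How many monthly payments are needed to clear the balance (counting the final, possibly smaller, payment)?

Monthly rate r = 14.3%/12 = 1.19167% = 0.0119167.
Recurrence: B ← B·(1+r) − $1,044.00.
Month 1: interest $75.55; balance after payment $5,371.55.
Month 2: interest $64.01; balance after payment $4,391.56.
Closed form: n = −ln(1 − rB₀/P)/ln(1+r) = −ln(0.92763)/ln(1.01192) ≈ 6.341, so the balance reaches zero during payment 7.

7 months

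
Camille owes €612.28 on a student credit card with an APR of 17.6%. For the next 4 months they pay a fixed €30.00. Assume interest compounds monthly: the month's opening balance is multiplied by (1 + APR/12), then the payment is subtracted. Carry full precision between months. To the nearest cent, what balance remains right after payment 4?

€526.33

Monthly rate r = 17.6%/12 = 1.46667% = 0.0146667.
Each month: B ← B·(1+r) − €30.00.
Month 1: interest €8.98; balance after payment €591.26.
Month 2: interest €8.67; balance after payment €569.93.
Month 3: interest €8.36; balance after payment €548.29.
Month 4: interest €8.04; balance after payment €526.33.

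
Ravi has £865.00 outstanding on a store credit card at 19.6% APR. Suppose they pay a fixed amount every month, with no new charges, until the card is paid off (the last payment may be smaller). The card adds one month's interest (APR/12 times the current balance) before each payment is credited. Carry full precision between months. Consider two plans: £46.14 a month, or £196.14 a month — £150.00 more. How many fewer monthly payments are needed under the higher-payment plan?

18 fewer payments

Monthly rate r = 19.6%/12 = 1.63333% = 0.0163333.
At £46.14/mo: n = ⌈−ln(1 − rB₀/P)/ln(1+r)⌉ = 23 payments (last £26.15); total interest = total paid − £865.00 = £176.23.
At £196.14/mo: 5 payments (last £120.86); total interest £40.42.
Payments saved = 23 − 5 = 18.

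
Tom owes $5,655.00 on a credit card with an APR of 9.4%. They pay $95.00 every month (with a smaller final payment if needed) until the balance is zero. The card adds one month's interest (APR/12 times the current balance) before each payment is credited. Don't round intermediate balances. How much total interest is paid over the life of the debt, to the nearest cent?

$1,989.86

Monthly rate r = 9.4%/12 = 0.783333% = 0.00783333.
Payoff takes n = ⌈−ln(1 − rB₀/P)/ln(1+r)⌉ = ⌈80.471⌉ = 81 payments; the last is $44.86.
Total paid = 80·$95.00 + $44.86 = $7,644.86.
Total interest = total paid − principal = $7,644.86 − $5,655.00 = $1,989.86.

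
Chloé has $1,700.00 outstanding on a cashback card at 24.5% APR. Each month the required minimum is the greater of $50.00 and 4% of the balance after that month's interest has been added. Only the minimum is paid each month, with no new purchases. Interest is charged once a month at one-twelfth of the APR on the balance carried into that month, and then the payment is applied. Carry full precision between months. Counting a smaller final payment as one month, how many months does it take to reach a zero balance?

Monthly rate r = 24.5%/12 = 2.04167% = 0.0204167.
While 4% of the post-interest balance exceeds $50.00, each month B ← (B·(1+r))·(1 − 0.04), i.e. B shrinks by the factor (1+r)·0.96 = 0.9796.
This holds for months 1–16. Entering month 17 the balance is $1,222.45; 4% of the post-interest balance is now below $50.00, so the flat $50.00 minimum applies from here.
From month 17 a fixed $50.00 at rate r clears $1,222.45 in 35 more payments. Total: 16 + 35 = 51 months.

51 months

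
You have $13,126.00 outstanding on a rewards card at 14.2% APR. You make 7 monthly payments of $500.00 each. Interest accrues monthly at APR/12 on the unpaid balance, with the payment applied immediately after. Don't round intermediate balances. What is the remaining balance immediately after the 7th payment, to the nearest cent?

Monthly rate r = 14.2%/12 = 1.18333% = 0.0118333.
Each month: B ← B·(1+r) − $500.00.
Month 1: interest $155.32; balance after payment $12,781.32.
Month 2: interest $151.25; balance after payment $12,432.57.
Month 3: interest $147.12; balance after payment $12,079.69.
Month 4: interest $142.94; balance after payment $11,722.63.
Month 5: interest $138.72; balance after payment $11,361.35.
Month 6: interest $134.44; balance after payment $10,995.79.
Month 7: interest $130.12; balance after payment $10,625.91.

$10,625.91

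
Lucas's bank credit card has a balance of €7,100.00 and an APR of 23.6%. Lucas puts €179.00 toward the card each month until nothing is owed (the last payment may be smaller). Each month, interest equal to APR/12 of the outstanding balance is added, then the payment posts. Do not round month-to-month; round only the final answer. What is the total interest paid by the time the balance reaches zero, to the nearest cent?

€6,819.63

Monthly rate r = 23.6%/12 = 1.96667% = 0.0196667.
Payoff takes n = ⌈−ln(1 − rB₀/P)/ln(1+r)⌉ = ⌈77.762⌉ = 78 payments; the last is €136.63.
Total paid = 77·€179.00 + €136.63 = €13,919.63.
Total interest = total paid − principal = €13,919.63 − €7,100.00 = €6,819.63.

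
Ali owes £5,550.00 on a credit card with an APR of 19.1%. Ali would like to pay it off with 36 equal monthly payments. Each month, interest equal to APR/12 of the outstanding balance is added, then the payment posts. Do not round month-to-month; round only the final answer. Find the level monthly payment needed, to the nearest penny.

£203.72

Monthly rate r = 19.1%/12 = 1.59167% = 0.0159167.
Level-payment amortization: P = B₀·r / (1 − (1+r)^(−n)) = 5550.00·0.0159167 / (1 − 1.01592^(−36)).
Denominator 1 − (1+r)^(−36) = 0.433618666.
P = 88.3375 / 0.433618666 ≈ 203.72.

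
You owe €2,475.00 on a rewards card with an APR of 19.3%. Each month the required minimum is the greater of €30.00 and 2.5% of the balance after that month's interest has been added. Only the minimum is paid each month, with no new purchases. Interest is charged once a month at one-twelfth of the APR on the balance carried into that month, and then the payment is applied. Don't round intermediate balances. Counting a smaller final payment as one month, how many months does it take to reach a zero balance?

142 months

Monthly rate r = 19.3%/12 = 1.60833% = 0.0160833.
While 2.5% of the post-interest balance exceeds €30.00, each month B ← (B·(1+r))·(1 − 0.025), i.e. B shrinks by the factor (1+r)·0.975 = 0.99068.
This holds for months 1–80. Entering month 81 the balance is €1,170.28; 2.5% of the post-interest balance is now below €30.00, so the flat €30.00 minimum applies from here.
From month 81 a fixed €30.00 at rate r clears €1,170.28 in 62 more payments. Total: 80 + 62 = 142 months.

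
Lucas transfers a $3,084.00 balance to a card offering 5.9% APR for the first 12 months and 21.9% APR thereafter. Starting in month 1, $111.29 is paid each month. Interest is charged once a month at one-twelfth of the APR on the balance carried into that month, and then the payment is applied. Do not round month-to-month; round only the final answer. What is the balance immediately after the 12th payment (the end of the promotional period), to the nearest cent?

$1,898.77

Promo months 1–12 at r₀ = 5.9%/12 = 0.00491667; months 13+ at r₁ = 21.9%/12 = 0.01825.
After month 12: iterate B ← B·(1+r₀) − $111.29 for 12 months → $1,898.77.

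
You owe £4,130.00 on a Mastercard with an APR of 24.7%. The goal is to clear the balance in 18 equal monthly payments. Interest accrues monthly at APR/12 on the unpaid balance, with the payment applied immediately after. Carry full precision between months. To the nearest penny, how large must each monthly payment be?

£276.89

Monthly rate r = 24.7%/12 = 2.05833% = 0.0205833.
Level-payment amortization: P = B₀·r / (1 − (1+r)^(−n)) = 4130.00·0.0205833 / (1 − 1.02058^(−18)).
Denominator 1 − (1+r)^(−18) = 0.307009138.
P = 85.0092 / 0.307009138 ≈ 276.89.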